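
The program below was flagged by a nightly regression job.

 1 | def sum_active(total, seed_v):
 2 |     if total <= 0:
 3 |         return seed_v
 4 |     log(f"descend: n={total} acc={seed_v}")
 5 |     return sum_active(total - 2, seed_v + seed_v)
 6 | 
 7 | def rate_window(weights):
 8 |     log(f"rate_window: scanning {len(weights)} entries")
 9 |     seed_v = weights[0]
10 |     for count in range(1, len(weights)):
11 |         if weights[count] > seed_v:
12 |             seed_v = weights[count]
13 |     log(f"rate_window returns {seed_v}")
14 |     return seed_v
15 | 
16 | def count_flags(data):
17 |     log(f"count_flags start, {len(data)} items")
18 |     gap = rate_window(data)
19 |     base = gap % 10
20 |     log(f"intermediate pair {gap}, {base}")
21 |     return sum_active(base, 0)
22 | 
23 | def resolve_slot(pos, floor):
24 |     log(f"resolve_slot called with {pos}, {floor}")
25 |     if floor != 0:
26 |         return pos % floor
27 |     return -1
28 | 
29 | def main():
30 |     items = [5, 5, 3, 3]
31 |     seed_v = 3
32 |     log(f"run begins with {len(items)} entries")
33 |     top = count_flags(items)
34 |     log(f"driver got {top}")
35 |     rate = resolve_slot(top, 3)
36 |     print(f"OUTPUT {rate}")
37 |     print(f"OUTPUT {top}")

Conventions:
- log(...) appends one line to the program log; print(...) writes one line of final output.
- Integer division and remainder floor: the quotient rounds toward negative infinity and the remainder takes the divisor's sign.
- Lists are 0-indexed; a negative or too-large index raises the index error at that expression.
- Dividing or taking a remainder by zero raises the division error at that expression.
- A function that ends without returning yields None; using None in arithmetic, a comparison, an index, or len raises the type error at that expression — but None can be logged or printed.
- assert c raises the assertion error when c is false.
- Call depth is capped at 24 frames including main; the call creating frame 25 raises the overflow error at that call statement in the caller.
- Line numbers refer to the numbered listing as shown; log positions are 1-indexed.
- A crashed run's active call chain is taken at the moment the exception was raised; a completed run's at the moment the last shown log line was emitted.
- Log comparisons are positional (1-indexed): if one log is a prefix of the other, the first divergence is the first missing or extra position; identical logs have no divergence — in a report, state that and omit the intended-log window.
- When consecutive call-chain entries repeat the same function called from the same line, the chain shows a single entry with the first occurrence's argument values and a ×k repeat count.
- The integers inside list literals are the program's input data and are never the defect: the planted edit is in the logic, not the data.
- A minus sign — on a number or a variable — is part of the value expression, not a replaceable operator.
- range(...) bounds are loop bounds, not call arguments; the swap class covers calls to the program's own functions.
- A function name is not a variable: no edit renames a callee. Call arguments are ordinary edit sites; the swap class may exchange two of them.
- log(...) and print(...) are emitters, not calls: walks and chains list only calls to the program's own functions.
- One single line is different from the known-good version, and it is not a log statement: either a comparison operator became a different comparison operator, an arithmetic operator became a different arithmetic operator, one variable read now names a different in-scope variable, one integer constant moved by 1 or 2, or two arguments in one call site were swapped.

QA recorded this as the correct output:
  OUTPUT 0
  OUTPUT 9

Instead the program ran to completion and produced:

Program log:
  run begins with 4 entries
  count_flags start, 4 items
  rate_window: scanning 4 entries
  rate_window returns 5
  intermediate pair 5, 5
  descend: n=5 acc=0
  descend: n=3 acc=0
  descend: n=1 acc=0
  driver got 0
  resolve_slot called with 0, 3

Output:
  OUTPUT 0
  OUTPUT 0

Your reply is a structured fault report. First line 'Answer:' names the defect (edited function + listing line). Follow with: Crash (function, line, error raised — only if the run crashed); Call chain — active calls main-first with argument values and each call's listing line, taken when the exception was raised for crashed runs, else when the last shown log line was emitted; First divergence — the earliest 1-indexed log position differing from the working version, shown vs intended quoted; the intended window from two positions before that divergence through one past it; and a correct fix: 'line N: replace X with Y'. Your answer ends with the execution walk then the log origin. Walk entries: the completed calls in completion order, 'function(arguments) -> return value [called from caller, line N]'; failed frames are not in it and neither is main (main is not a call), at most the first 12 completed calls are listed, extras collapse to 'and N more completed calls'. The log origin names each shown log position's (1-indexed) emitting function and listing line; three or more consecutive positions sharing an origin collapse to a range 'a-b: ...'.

Answer: the defect is in sum_active at line 5.
Key fact: The earliest visible damage is log position 7 — 'descend: n=3 acc=0' rather than the intended 'descend: n=3 acc=5'.
Call chain: main -> resolve_slot(0, 3) (called at line 35).
First divergence: position 7; shown 'descend: n=3 acc=0' vs intended 'descend: n=3 acc=5'.
Intended log window:
  5: intermediate pair 5, 5
  6: descend: n=5 acc=0
  7: descend: n=3 acc=5
  8: descend: n=1 acc=8
Execution walk:
  rate_window([5, 5, 3, 3]) -> 5  [called from count_flags, line 18]
  sum_active(-1, 0) -> 0  [called from sum_active, line 5]
  sum_active(1, 0) -> 0  [called from sum_active, line 5]
  sum_active(3, 0) -> 0  [called from sum_active, line 5]
  sum_active(5, 0) -> 0  [called from count_flags, line 21]
  count_flags([5, 5, 3, 3]) -> 0  [called from main, line 33]
  resolve_slot(0, 3) -> 0  [called from main, line 35]
Log origin:
  1: logged in main at line 32
  2: logged in count_flags at line 17
  3: logged in rate_window at line 8
  4: logged in rate_window at line 13
  5: logged in count_flags at line 20
  6-8: logged in sum_active at line 4
  9: logged in main at line 34
  10: logged in resolve_slot at line 24
A correct fix: line 5: replace `seed_v + seed_v` with `seed_v + total`.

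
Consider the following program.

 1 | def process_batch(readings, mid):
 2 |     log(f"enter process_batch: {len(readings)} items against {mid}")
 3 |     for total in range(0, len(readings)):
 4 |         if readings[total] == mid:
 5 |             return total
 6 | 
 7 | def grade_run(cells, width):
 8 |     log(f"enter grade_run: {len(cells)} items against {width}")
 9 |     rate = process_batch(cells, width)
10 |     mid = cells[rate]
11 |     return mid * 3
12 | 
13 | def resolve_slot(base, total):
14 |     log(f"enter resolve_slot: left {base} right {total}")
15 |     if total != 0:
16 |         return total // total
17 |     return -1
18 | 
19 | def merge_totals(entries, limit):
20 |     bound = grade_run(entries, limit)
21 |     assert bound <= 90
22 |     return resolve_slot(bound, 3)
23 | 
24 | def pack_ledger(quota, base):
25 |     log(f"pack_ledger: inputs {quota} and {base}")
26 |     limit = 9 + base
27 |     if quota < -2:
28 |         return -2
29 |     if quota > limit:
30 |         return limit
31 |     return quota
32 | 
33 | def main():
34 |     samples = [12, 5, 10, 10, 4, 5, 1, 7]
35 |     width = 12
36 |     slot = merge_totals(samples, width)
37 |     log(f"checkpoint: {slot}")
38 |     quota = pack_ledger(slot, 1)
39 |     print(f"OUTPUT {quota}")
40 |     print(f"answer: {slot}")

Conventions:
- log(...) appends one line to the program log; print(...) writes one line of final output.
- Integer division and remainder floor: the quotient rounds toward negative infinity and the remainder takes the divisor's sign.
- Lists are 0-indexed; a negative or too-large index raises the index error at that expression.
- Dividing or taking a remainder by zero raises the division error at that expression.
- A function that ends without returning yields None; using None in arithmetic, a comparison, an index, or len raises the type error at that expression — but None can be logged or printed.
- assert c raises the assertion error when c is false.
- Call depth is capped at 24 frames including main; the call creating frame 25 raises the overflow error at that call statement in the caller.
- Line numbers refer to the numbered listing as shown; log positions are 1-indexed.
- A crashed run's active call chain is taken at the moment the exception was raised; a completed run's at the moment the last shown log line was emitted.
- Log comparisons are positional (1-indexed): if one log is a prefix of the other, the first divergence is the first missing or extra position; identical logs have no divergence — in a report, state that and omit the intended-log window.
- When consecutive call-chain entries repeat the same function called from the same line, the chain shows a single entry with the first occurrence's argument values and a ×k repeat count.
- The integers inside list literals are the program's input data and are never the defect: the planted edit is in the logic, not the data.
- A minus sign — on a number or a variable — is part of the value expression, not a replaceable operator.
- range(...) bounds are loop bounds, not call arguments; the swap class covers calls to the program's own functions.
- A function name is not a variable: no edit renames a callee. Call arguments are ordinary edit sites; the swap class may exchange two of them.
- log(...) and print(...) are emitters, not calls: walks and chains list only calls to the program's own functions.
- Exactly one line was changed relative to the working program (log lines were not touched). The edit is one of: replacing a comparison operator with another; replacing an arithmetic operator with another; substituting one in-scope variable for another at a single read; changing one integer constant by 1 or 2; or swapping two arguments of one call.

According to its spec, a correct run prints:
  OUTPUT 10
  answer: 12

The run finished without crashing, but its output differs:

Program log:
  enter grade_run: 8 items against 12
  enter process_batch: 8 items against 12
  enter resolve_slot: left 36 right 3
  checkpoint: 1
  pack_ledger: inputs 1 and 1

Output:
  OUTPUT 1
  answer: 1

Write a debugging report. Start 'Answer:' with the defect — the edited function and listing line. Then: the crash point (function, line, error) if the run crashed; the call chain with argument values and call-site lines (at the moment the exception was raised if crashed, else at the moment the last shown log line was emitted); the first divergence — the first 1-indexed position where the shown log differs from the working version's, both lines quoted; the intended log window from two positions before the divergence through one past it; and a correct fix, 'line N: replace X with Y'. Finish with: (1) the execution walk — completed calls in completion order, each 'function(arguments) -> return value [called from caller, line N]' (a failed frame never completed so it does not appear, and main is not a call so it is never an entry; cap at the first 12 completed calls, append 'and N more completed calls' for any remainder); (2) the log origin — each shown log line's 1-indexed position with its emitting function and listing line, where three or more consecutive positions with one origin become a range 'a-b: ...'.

Answer: the defect is in resolve_slot at line 16.
Core observation: Everything matches until log position 4, which reads 'checkpoint: 1' in place of 'checkpoint: 12'.
Call chain: main -> pack_ledger(1, 1) (called at line 38).
First divergence: position 4; shown 'checkpoint: 1' vs intended 'checkpoint: 12'.
Intended log window:
  2: enter process_batch: 8 items against 12
  3: enter resolve_slot: left 36 right 3
  4: checkpoint: 12
  5: pack_ledger: inputs 12 and 1
Execution walk:
  process_batch([12, 5, 10, 10, 4, 5, 1, 7], 12) -> 0  [called from grade_run, line 9]
  grade_run([12, 5, 10, 10, 4, 5, 1, 7], 12) -> 36  [called from merge_totals, line 20]
  resolve_slot(36, 3) -> 1  [called from merge_totals, line 22]
  merge_totals([12, 5, 10, 10, 4, 5, 1, 7], 12) -> 1  [called from main, line 36]
  pack_ledger(1, 1) -> 1  [called from main, line 38]
Origin of each log line:
  1: from grade_run, line 8
  2: from process_batch, line 2
  3: from resolve_slot, line 14
  4: from main, line 37
  5: from pack_ledger, line 25
A correct fix: line 16: replace `total // total` with `base // total`.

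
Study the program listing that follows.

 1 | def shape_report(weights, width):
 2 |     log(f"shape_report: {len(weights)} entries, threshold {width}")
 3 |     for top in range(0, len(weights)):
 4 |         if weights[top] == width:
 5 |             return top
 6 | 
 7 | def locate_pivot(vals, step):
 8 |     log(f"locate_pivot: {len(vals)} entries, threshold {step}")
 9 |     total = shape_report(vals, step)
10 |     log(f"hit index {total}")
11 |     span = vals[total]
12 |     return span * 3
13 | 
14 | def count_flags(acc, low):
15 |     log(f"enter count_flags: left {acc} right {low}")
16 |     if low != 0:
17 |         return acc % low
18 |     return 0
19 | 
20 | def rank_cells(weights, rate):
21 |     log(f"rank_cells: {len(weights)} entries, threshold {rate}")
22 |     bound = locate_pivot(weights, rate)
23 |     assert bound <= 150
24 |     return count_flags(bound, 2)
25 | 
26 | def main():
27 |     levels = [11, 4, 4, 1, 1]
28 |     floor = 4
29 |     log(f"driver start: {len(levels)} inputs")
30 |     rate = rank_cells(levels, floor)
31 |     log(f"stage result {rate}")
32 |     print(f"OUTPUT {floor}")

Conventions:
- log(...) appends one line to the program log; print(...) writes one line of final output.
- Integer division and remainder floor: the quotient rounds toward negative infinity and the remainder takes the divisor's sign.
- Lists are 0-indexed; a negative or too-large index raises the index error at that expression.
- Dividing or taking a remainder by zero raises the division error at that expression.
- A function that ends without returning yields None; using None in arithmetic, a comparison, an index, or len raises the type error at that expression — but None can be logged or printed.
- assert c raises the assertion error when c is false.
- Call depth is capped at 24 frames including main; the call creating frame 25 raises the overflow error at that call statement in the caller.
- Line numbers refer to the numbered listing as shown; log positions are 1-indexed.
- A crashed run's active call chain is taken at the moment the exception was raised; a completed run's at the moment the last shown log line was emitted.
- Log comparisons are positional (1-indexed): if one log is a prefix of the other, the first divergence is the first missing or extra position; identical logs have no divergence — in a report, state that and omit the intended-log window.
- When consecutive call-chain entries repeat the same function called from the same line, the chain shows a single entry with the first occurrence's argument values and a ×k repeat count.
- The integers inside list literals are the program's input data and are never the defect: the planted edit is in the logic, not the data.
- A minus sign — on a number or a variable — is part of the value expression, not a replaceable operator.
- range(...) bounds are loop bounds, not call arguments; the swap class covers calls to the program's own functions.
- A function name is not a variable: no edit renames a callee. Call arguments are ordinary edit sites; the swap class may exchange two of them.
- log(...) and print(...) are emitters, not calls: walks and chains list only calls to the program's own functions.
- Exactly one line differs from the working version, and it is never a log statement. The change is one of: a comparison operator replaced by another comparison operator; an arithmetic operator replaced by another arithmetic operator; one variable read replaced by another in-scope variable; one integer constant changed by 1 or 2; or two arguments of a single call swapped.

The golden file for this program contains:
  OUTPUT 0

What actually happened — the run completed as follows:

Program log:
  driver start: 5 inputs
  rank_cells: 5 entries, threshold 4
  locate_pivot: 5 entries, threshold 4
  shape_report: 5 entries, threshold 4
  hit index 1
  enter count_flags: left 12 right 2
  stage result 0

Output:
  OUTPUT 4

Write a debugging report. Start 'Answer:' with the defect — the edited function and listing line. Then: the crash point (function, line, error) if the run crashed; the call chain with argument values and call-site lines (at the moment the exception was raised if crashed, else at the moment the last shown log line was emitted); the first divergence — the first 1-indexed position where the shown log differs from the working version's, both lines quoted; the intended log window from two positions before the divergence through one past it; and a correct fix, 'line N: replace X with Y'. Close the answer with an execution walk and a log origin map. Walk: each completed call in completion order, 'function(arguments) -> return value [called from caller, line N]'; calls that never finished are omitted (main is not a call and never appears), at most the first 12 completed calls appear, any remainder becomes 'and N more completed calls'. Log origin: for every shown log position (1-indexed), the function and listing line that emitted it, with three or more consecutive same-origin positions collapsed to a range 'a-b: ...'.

Answer: the defect is in main at line 32.
Key fact: The logs agree in full; only the final output differs.
Call chain: main.
First divergence: there is none — every log position agrees.
Execution walk:
  shape_report([11, 4, 4, 1, 1], 4) -> 1  [called from locate_pivot, line 9]
  locate_pivot([11, 4, 4, 1, 1], 4) -> 12  [called from rank_cells, line 22]
  count_flags(12, 2) -> 0  [called from rank_cells, line 24]
  rank_cells([11, 4, 4, 1, 1], 4) -> 0  [called from main, line 30]
Origin of each log line:
  1: logged in main at line 29
  2: logged in rank_cells at line 21
  3: logged in locate_pivot at line 8
  4: logged in shape_report at line 2
  5: logged in locate_pivot at line 10
  6: logged in count_flags at line 15
  7: logged in main at line 31
A correct fix: line 32: replace `floor` with `rate`.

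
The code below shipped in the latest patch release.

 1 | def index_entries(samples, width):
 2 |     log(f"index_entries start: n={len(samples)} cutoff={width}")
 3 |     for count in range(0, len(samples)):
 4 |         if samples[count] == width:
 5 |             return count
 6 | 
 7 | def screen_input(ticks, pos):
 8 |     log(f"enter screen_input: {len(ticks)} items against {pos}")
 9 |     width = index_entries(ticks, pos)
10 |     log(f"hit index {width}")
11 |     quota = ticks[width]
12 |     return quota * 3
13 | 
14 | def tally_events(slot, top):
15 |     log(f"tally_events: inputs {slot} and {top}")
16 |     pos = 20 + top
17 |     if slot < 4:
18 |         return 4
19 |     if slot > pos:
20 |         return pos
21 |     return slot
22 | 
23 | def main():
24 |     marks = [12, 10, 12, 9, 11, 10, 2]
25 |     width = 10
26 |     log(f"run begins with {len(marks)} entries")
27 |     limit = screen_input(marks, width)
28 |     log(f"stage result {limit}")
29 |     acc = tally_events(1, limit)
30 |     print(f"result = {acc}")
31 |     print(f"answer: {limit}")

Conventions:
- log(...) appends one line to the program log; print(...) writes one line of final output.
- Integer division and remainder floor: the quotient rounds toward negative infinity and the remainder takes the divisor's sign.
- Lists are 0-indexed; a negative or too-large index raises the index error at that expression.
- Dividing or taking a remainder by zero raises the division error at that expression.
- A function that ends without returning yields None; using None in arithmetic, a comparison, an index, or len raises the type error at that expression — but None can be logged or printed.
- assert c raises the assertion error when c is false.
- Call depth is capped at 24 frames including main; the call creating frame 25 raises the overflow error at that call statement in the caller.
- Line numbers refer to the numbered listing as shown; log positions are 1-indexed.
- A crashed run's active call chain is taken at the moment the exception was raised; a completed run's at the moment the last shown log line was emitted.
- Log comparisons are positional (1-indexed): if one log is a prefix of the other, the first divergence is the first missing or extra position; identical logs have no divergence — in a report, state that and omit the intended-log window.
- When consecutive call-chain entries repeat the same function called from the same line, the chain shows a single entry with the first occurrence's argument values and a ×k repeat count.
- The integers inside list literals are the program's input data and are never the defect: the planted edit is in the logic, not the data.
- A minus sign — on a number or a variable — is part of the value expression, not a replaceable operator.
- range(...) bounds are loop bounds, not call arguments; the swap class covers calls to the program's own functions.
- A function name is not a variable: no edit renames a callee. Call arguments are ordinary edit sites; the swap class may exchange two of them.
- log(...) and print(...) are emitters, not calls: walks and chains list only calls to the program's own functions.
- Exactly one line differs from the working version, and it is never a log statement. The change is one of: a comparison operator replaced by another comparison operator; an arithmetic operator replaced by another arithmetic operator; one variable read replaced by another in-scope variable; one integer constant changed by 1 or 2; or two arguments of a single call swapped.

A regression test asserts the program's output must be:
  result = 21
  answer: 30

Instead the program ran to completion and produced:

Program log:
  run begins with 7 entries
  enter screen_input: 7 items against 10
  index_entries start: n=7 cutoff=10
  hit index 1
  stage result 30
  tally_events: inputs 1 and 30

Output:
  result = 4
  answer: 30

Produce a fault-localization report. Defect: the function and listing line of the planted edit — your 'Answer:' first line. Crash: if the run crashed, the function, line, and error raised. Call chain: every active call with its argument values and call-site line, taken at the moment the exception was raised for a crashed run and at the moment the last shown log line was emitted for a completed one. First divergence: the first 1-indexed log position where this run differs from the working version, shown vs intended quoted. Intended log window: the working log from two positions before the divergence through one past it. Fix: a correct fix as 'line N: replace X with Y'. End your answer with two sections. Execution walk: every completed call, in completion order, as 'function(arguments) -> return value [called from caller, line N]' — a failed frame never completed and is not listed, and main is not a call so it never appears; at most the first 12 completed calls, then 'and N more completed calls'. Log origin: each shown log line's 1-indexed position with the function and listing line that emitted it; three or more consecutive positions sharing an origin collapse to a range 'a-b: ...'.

Answer: the defect is in main at line 29.
The tell: At log position 6 the runs split — shown 'tally_events: inputs 1 and 30', but the working version logs 'tally_events: inputs 30 and 1'.
Call chain: main -> tally_events(1, 30) (called at line 29).
First divergence: at position 6 the run shows 'tally_events: inputs 1 and 30' where the working version logs 'tally_events: inputs 30 and 1'.
Intended log window:
  4: hit index 1
  5: stage result 30
  6: tally_events: inputs 30 and 1
Execution walk:
  index_entries([12, 10, 12, 9, 11, 10, 2], 10) -> 1  [called from screen_input, line 9]
  screen_input([12, 10, 12, 9, 11, 10, 2], 10) -> 30  [called from main, line 27]
  tally_events(1, 30) -> 4  [called from main, line 29]
Log origins:
  1: logged in main at line 26
  2: logged in screen_input at line 8
  3: logged in index_entries at line 2
  4: logged in screen_input at line 10
  5: logged in main at line 28
  6: logged in tally_events at line 15
A correct fix: line 29: replace `tally_events(1, limit)` with `tally_events(limit, 1)`.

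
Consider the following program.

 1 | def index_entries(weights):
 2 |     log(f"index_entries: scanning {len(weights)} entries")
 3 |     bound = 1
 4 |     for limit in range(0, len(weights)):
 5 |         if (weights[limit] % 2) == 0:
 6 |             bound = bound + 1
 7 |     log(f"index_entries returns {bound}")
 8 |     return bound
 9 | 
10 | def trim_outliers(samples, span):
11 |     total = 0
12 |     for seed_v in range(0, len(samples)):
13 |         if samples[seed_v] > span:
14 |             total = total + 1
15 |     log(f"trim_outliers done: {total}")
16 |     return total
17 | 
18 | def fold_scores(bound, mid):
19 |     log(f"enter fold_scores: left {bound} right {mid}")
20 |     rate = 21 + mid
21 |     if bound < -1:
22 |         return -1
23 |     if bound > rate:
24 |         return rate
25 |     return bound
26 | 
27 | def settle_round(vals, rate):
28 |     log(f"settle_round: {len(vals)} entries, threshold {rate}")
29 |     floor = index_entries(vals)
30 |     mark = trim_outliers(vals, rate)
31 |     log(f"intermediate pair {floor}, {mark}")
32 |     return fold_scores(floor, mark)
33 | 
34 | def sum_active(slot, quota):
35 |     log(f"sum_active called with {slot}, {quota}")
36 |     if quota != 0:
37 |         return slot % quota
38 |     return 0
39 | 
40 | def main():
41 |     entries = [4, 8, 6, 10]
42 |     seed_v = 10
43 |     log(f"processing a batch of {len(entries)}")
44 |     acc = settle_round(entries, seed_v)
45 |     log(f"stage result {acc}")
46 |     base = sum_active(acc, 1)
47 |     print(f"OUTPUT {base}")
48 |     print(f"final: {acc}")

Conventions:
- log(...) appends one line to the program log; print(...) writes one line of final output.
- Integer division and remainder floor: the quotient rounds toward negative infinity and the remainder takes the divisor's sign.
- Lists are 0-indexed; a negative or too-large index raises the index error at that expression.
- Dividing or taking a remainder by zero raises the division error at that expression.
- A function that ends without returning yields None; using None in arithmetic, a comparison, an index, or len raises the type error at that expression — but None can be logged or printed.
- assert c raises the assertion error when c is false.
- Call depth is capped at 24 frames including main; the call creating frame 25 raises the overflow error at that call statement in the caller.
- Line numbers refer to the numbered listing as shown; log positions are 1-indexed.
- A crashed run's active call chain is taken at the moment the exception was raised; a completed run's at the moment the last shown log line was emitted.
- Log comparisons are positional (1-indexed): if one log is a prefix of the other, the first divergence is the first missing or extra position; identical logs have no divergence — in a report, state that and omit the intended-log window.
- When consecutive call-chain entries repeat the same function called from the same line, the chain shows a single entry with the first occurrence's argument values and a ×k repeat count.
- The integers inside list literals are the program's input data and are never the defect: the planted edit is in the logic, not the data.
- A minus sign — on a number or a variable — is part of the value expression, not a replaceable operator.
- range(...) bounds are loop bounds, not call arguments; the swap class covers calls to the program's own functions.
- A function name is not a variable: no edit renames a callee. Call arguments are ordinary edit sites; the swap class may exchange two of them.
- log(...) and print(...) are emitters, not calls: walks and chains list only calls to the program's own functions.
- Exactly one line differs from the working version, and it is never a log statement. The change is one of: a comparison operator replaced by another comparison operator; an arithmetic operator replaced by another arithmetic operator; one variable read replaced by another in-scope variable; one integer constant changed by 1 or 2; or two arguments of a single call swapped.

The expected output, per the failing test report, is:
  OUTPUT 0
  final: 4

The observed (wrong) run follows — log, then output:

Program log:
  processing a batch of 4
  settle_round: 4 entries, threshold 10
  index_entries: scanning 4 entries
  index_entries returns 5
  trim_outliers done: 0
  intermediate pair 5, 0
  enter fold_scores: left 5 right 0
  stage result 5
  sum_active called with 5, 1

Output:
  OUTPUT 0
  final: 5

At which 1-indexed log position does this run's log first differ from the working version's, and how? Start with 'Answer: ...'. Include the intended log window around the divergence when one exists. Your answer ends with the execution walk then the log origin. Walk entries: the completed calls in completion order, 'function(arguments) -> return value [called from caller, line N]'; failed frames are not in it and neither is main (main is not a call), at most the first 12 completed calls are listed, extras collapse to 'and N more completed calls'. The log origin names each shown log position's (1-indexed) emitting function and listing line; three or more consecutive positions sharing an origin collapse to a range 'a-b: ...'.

Answer: position 4 — shown 'index_entries returns 5', intended 'index_entries returns 4'.
Intended log window:
  2: settle_round: 4 entries, threshold 10
  3: index_entries: scanning 4 entries
  4: index_entries returns 4
  5: trim_outliers done: 0
Execution walk:
  index_entries([4, 8, 6, 10]) -> 5  [called from settle_round, line 29]
  trim_outliers([4, 8, 6, 10], 10) -> 0  [called from settle_round, line 30]
  fold_scores(5, 0) -> 5  [called from settle_round, line 32]
  settle_round([4, 8, 6, 10], 10) -> 5  [called from main, line 44]
  sum_active(5, 1) -> 0  [called from main, line 46]
Log origin:
  1: logged in main at line 43
  2: logged in settle_round at line 28
  3: logged in index_entries at line 2
  4: logged in index_entries at line 7
  5: logged in trim_outliers at line 15
  6: logged in settle_round at line 31
  7: logged in fold_scores at line 19
  8: logged in main at line 45
  9: logged in sum_active at line 35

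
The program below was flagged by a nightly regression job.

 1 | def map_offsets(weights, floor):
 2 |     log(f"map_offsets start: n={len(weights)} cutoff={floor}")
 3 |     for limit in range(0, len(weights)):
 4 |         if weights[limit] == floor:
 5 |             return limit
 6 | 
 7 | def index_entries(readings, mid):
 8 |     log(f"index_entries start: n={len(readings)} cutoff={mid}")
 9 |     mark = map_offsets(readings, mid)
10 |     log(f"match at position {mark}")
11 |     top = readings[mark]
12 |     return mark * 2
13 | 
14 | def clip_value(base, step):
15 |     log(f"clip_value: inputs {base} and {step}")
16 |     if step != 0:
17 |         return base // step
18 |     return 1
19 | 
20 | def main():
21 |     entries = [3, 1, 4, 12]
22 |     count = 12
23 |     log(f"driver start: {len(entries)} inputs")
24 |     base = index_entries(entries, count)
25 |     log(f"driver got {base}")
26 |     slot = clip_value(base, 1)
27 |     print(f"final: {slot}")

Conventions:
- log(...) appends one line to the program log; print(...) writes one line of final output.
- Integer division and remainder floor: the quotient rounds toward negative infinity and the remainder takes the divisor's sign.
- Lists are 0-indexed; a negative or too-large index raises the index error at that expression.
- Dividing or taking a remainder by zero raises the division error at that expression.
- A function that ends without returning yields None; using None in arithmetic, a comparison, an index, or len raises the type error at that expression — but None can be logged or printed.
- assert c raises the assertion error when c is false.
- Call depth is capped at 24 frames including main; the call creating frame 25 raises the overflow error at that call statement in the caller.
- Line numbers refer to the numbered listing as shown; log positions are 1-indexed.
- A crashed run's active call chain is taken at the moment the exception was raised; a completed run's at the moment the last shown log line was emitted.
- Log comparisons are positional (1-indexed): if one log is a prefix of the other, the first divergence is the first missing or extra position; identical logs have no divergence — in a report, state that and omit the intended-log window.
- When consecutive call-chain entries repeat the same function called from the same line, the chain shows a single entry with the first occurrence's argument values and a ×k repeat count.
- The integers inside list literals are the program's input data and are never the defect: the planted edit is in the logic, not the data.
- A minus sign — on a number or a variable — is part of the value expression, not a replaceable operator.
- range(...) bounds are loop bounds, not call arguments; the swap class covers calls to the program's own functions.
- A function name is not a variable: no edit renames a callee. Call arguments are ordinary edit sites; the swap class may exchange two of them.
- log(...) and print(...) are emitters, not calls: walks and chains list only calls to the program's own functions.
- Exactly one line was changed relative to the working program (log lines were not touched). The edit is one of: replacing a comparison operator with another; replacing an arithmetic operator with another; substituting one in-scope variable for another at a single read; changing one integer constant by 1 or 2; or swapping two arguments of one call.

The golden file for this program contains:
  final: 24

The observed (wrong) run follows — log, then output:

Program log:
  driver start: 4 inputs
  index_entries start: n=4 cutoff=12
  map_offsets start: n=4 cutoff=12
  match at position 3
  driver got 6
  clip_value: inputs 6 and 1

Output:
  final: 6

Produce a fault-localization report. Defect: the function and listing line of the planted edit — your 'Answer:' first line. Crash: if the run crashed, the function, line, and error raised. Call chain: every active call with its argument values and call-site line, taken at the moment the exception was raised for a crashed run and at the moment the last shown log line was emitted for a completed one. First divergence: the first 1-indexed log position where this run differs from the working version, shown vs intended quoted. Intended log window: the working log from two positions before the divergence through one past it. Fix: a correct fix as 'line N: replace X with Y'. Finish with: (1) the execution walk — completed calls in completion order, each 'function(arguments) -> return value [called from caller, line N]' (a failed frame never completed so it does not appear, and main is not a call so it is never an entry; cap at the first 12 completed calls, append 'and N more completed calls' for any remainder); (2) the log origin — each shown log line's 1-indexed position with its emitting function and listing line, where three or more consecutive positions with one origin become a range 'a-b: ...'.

Answer: the defect is in index_entries at line 12.
Key fact: The log first diverges at position 5: the faulty run prints 'driver got 6' where the working version prints 'driver got 24'.
Call chain: main -> clip_value(6, 1) (called at line 26).
First divergence: at position 5 the run shows 'driver got 6' where the working version logs 'driver got 24'.
Intended log window:
  3: map_offsets start: n=4 cutoff=12
  4: match at position 3
  5: driver got 24
  6: clip_value: inputs 24 and 1
Execution walk:
  map_offsets([3, 1, 4, 12], 12) -> 3  [called from index_entries, line 9]
  index_entries([3, 1, 4, 12], 12) -> 6  [called from main, line 24]
  clip_value(6, 1) -> 6  [called from main, line 26]
Log origin:
  1: logged in main at line 23
  2: logged in index_entries at line 8
  3: logged in map_offsets at line 2
  4: logged in index_entries at line 10
  5: logged in main at line 25
  6: logged in clip_value at line 15
A correct fix: line 12: replace `mark` with `top`.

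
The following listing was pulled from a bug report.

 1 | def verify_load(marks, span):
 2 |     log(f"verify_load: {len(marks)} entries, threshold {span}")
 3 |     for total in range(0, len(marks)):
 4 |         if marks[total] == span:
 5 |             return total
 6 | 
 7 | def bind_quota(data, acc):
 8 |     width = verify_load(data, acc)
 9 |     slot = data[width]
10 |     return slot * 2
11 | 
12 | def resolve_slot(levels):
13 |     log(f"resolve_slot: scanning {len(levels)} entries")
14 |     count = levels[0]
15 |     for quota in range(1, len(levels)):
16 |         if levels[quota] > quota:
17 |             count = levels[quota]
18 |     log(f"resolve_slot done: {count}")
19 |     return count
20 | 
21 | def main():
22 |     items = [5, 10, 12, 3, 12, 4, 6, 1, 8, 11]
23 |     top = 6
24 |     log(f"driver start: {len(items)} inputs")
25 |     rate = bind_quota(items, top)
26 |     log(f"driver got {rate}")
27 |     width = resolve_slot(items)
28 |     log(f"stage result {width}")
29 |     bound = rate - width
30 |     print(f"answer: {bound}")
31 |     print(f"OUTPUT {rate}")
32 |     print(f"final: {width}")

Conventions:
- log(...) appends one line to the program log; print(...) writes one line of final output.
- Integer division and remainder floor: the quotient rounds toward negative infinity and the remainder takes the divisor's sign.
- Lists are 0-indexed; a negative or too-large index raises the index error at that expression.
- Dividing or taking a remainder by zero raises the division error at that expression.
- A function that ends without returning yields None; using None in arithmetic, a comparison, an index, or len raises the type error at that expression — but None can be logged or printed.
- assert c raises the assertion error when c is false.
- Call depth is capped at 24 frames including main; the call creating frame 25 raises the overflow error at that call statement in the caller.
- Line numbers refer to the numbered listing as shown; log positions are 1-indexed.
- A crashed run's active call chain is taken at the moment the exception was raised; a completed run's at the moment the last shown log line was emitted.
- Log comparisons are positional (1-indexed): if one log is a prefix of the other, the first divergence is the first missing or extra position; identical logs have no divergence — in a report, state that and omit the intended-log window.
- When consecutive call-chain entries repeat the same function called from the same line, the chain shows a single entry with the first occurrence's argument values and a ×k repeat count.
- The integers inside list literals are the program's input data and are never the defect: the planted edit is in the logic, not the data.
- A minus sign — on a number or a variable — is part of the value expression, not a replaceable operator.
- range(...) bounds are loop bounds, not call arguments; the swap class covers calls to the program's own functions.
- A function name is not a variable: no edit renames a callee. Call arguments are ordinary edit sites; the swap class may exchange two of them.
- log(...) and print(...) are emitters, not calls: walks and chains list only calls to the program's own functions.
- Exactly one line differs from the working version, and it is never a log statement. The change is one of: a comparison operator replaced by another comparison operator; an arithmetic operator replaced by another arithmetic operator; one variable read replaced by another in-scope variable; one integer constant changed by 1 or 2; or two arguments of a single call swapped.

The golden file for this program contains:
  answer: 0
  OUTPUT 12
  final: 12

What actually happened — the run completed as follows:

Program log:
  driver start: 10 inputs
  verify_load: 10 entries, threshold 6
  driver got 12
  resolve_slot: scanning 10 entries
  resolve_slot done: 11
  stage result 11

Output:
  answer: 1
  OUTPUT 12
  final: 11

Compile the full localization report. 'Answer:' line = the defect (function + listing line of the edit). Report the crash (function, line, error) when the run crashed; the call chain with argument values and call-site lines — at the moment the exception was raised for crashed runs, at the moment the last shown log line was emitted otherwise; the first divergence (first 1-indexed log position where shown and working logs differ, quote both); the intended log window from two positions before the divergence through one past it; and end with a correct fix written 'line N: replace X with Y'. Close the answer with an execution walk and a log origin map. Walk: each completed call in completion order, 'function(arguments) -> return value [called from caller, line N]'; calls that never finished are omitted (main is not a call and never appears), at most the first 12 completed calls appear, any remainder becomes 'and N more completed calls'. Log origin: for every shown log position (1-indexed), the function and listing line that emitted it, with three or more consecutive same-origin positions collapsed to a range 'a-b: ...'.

Answer: the defect is in resolve_slot at line 16.
The tell: Everything matches until log position 5, which reads 'resolve_slot done: 11' in place of 'resolve_slot done: 12'.
Call chain: main.
First divergence: at position 5 the run shows 'resolve_slot done: 11' where the working version logs 'resolve_slot done: 12'.
Intended log window:
  3: driver got 12
  4: resolve_slot: scanning 10 entries
  5: resolve_slot done: 12
  6: stage result 12
Execution walk:
  verify_load([5, 10, 12, 3, 12, 4, 6, 1, 8, 11], 6) -> 6  [called from bind_quota, line 8]
  bind_quota([5, 10, 12, 3, 12, 4, 6, 1, 8, 11], 6) -> 12  [called from main, line 25]
  resolve_slot([5, 10, 12, 3, 12, 4, 6, 1, 8, 11]) -> 11  [called from main, line 27]
Log origins:
  1 — main, line 24
  2 — verify_load, line 2
  3 — main, line 26
  4 — resolve_slot, line 13
  5 — resolve_slot, line 18
  6 — main, line 28
A correct fix: line 16: replace `levels[quota] > quota` with `levels[quota] > count`.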